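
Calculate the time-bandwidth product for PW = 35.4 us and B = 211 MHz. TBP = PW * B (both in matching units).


TBP = 35.4 * 211 = 7469.4

7469.4


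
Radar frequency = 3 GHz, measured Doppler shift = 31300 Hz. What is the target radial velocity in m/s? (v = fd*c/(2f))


v = 31300 * 3e8 / (2 * 3000000000.0) = 1565.0 m/s

1565.0 m/s


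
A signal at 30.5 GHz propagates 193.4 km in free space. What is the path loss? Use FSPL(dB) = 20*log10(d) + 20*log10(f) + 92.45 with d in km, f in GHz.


20*log10(193.4) = 45.73
20*log10(30.5) = 29.69
FSPL = 167.9 dB

167.9 dB


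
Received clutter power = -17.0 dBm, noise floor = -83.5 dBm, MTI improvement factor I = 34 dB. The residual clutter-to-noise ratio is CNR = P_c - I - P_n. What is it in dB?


CNR = -17.0 - 34 - (-83.5) = 32.5 dB

32.5 dB


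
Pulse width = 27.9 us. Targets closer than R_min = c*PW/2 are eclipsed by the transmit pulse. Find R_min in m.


R_min = 3e8 * 27.9e-6 / 2 = 4185.0 m

4185.0 m


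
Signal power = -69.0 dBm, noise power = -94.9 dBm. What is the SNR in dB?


SNR = -69.0 - (-94.9) = 25.9 dB

25.9 dB


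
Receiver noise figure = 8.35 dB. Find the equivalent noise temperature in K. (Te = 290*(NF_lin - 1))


NF_lin = 10^(8.35/10) = 6.839116
Te = 290 * (6.839116 - 1) = 1693.3 K

1693.3 K


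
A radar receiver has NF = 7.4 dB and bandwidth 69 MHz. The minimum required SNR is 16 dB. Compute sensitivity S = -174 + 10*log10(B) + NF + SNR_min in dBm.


10*log10(69000000.0) = 78.39
S = -174 + 78.39 + 7.4 + 16 = -72.2 dBm

-72.2 dBm


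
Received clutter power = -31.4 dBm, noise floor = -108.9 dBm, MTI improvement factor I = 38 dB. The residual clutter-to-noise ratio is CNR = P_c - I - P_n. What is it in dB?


CNR = -31.4 - 38 - (-108.9) = 39.5 dB

39.5 dB


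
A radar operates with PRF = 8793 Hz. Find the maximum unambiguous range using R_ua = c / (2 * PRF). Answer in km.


R_ua = 3e8 / (2 * 8793) = 17059.0 m = 17.1 km

17.1 km


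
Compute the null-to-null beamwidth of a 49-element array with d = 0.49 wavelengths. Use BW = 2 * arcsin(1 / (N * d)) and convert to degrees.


1/(N*d) = 1/(49*0.49) = 0.041649
BW = 2*arcsin(0.041649) = 4.8 degrees

4.8 degrees


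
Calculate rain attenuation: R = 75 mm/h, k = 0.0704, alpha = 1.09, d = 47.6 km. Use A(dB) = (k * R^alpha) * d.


gamma = 0.0704 * 75^1.09 = 7.787345 dB/km
A = 7.787345 * 47.6 = 370.68 dB

370.68 dB


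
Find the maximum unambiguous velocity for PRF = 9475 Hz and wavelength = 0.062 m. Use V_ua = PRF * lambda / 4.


V_ua = 9475 * 0.062 / 4 = 146.9 m/s

146.9 m/s


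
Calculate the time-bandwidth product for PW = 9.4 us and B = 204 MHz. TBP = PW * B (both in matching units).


TBP = 9.4 * 204 = 1917.6

1917.6


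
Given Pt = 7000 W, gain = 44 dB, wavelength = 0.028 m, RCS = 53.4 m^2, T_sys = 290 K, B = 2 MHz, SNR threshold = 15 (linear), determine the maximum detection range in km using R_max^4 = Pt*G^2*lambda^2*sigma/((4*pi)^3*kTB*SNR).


G_lin = 10^(44/10) = 25118.864315
R^4 = 7000 * 25118.864315^2 * 0.028^2 * 53.4 / ((4*pi)^3 * 1.38e-23 * 290 * 2000000.0 * 15)
R^4 = 7.76117e20 m^4
R_max = (7.76117e20)^(1/4) = 166909.8 m = 166.9 km

166.9 km


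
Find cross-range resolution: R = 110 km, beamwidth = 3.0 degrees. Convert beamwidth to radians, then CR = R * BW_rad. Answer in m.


BW_rad = 0.052359878
CR = 110000 * 0.052359878 = 5759.6 m

5759.6 m


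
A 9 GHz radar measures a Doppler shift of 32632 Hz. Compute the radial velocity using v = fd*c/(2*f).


v = 32632 * 3e8 / (2 * 9000000000.0) = 543.9 m/s

543.9 m/s


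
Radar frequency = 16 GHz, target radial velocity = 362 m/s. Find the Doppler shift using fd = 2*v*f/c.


fd = 2 * 362 * 16000000000.0 / 3e8 = 38613.3 Hz

38613.3 Hz


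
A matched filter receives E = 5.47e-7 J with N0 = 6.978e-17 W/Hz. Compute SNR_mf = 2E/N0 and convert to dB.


SNR_lin = 2 * 5.47e-7 / 6.978e-17 = 1.568e10
SNR_dB = 10*log10(1.568e10) = 102.0 dB

102.0 dB


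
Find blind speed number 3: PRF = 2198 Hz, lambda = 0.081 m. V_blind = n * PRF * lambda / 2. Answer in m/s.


V_blind = 3 * 2198 * 0.081 / 2 = 267.1 m/s

267.1 m/s


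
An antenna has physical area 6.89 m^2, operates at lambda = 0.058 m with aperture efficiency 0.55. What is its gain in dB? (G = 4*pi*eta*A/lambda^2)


G_linear = 4*pi*0.55*6.89/0.058^2 = 14155.84
G_dB = 10*log10(14155.84) = 41.5 dB

41.5 dB


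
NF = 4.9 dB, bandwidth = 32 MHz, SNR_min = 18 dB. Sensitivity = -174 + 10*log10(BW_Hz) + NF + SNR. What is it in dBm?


10*log10(32000000.0) = 75.05
S = -174 + 75.05 + 4.9 + 18 = -76.0 dBm

-76.0 dBm


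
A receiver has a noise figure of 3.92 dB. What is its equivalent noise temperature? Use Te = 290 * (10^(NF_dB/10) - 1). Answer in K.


NF_lin = 10^(3.92/10) = 2.466039
Te = 290 * (2.466039 - 1) = 425.2 K

425.2 K


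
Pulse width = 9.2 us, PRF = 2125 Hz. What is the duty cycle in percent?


DC = 9.2e-6 * 2125 * 100 = 1.96%

1.96%


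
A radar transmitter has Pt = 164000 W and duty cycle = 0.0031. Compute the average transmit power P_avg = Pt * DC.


P_avg = 164000 * 0.0031 = 508.4 W

508.4 W


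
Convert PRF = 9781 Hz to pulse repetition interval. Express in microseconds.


PRI = 1/9781 = 0.000102239 s = 102.2 us

102.2 us


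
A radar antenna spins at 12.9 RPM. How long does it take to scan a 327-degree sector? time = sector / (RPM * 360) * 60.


t = 327 / (12.9 * 360) * 60 = 4.22 s

4.22 s


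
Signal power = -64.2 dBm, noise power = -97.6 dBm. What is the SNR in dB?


SNR = -64.2 - (-97.6) = 33.4 dB

33.4 dB


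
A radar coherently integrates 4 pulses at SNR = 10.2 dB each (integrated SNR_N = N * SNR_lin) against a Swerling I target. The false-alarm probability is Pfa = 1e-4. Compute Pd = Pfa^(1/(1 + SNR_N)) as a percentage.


SNR_lin = 10^(10.2/10) = 10.47129
SNR_N = 4 * 10.47129 = 41.88516
1/(1 + SNR_N) = 1/42.88516 = 0.0233181
Pd = (1e-4)^0.0233181 = 0.80673
Pd = 80.7%

80.7%


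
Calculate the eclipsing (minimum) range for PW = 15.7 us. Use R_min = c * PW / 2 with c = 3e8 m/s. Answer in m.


R_min = 3e8 * 15.7e-6 / 2 = 2355.0 m

2355.0 m


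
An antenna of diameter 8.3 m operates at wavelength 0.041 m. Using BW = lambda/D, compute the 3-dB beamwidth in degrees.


BW_rad = 0.041 / 8.3 = 0.00494
BW_deg = 0.28 degrees

0.28 degrees


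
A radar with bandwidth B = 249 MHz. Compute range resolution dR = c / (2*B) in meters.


dR = 3e8 / (2 * 249000000.0) = 0.6 m

0.6 m


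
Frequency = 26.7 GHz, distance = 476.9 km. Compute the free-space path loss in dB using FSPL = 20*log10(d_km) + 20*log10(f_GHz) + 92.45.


20*log10(476.9) = 53.57
20*log10(26.7) = 28.53
FSPL = 174.5 dB

174.5 dB


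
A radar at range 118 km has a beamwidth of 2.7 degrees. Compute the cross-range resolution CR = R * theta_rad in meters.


BW_rad = 0.04712389
CR = 118000 * 0.04712389 = 5560.6 m

5560.6 m


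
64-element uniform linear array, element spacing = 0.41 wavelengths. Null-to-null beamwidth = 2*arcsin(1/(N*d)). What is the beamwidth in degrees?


1/(N*d) = 1/(64*0.41) = 0.03811
BW = 2*arcsin(0.03811) = 4.4 degrees

4.4 degrees


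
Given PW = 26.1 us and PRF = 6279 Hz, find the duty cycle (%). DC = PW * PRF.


DC = 26.1e-6 * 6279 * 100 = 16.39%

16.39%


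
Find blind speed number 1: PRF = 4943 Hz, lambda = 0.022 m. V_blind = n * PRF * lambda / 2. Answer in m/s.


V_blind = 1 * 4943 * 0.022 / 2 = 54.4 m/s

54.4 m/s


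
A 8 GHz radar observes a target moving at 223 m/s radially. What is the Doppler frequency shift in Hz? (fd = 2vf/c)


fd = 2 * 223 * 8000000000.0 / 3e8 = 11893.3 Hz

11893.3 Hz


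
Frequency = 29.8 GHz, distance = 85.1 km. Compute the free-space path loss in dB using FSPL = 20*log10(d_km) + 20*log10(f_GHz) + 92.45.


20*log10(85.1) = 38.6
20*log10(29.8) = 29.48
FSPL = 160.5 dB

160.5 dB


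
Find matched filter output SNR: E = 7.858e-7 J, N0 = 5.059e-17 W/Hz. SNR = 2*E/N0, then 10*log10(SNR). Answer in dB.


SNR_lin = 2 * 7.858e-7 / 5.059e-17 = 3.107e10
SNR_dB = 10*log10(3.107e10) = 104.9 dB

104.9 dB


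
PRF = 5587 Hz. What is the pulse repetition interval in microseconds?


PRI = 1/5587 = 0.0001789869 s = 179.0 us

179.0 us


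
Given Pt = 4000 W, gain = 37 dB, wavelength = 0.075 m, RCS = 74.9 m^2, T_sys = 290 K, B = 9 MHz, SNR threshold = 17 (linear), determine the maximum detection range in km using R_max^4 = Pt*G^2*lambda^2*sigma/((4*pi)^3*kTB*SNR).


G_lin = 10^(37/10) = 5011.872336
R^4 = 4000 * 5011.872336^2 * 0.075^2 * 74.9 / ((4*pi)^3 * 1.38e-23 * 290 * 9000000.0 * 17)
R^4 = 3.4839e19 m^4
R_max = (3.4839e19)^(1/4) = 76827.5 m = 76.8 km

76.8 km


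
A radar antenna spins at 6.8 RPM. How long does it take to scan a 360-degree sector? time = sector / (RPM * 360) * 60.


t = 360 / (6.8 * 360) * 60 = 8.82 s

8.82 s


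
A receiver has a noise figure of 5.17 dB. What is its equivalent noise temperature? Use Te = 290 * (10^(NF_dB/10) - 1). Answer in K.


NF_lin = 10^(5.17/10) = 3.288516
Te = 290 * (3.288516 - 1) = 663.7 K

663.7 K


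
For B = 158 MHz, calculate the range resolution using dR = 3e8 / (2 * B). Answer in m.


dR = 3e8 / (2 * 158000000.0) = 0.95 m

0.95 m


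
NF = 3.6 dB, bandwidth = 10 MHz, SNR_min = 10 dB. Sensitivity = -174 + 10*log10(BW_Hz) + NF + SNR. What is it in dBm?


10*log10(10000000.0) = 70.0
S = -174 + 70.0 + 3.6 + 10 = -90.4 dBm

-90.4 dBm


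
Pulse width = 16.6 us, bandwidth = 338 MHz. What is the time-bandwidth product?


TBP = 16.6 * 338 = 5610.8

5610.8


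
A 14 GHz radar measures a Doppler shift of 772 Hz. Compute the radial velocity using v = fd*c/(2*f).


v = 772 * 3e8 / (2 * 14000000000.0) = 8.3 m/s

8.3 m/s


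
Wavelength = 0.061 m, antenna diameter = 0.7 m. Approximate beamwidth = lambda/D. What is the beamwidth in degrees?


BW_rad = 0.061 / 0.7 = 0.087143
BW_deg = 4.99 degrees

4.99 degrees


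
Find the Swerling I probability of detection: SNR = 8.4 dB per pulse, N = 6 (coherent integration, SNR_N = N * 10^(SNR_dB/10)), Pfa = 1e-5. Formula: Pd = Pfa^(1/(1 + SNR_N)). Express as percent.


SNR_lin = 10^(8.4/10) = 6.91831
SNR_N = 6 * 6.91831 = 41.50986
1/(1 + SNR_N) = 1/42.50986 = 0.023524
Pd = (1e-5)^0.023524 = 0.76275
Pd = 76.3%

76.3%


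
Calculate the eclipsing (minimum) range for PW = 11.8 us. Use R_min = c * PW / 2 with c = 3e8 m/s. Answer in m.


R_min = 3e8 * 11.8e-6 / 2 = 1770.0 m

1770.0 m


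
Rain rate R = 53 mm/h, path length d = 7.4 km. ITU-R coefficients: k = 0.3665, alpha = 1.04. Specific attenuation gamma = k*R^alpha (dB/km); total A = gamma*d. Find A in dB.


gamma = 0.3665 * 53^1.04 = 22.76779 dB/km
A = 22.76779 * 7.4 = 168.48 dB

168.48 dB


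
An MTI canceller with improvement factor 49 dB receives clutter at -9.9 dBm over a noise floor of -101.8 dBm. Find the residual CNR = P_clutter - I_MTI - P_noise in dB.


CNR = -9.9 - 49 - (-101.8) = 42.9 dB

42.9 dB


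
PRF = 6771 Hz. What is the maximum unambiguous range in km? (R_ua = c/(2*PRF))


R_ua = 3e8 / (2 * 6771) = 22153.3 m = 22.2 km

22.2 km


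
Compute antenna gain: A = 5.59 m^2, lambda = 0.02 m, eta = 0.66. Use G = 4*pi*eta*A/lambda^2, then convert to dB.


G_linear = 4*pi*0.66*5.59/0.02^2 = 115905.92
G_dB = 10*log10(115905.92) = 50.6 dB

50.6 dB


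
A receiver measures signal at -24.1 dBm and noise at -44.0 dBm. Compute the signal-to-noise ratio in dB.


SNR = -24.1 - (-44.0) = 19.9 dB

19.9 dB


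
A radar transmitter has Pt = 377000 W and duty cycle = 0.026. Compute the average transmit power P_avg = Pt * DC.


P_avg = 377000 * 0.026 = 9802.0 W

9802.0 W


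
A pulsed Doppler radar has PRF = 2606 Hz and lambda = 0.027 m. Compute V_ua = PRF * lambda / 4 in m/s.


V_ua = 2606 * 0.027 / 4 = 17.6 m/s

17.6 m/s


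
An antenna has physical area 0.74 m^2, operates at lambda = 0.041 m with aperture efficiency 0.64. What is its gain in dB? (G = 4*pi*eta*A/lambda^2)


G_linear = 4*pi*0.64*0.74/0.041^2 = 3540.41
G_dB = 10*log10(3540.41) = 35.5 dB

35.5 dB


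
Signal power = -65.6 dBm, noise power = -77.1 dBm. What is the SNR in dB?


SNR = -65.6 - (-77.1) = 11.5 dB

11.5 dB


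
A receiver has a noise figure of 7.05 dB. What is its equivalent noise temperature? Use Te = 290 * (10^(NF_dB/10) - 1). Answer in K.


NF_lin = 10^(7.05/10) = 5.069907
Te = 290 * (5.069907 - 1) = 1180.3 K

1180.3 K


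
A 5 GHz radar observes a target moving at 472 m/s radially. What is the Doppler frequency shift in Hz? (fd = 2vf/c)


fd = 2 * 472 * 5000000000.0 / 3e8 = 15733.3 Hz

15733.3 Hz


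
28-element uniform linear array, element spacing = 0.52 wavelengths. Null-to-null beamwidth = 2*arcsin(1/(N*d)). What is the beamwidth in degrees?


1/(N*d) = 1/(28*0.52) = 0.068681
BW = 2*arcsin(0.068681) = 7.9 degrees

7.9 degrees


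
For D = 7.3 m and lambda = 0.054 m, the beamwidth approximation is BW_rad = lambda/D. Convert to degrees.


BW_rad = 0.054 / 7.3 = 0.007397
BW_deg = 0.42 degrees

0.42 degrees


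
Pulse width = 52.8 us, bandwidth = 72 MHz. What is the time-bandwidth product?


TBP = 52.8 * 72 = 3801.6

3801.6


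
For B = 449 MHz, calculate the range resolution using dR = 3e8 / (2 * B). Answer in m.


dR = 3e8 / (2 * 449000000.0) = 0.33 m

0.33 m


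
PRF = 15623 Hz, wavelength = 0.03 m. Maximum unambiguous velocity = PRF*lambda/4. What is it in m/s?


V_ua = 15623 * 0.03 / 4 = 117.2 m/s

117.2 m/s


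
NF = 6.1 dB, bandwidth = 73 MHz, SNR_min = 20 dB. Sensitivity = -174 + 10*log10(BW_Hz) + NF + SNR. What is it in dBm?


10*log10(73000000.0) = 78.63
S = -174 + 78.63 + 6.1 + 20 = -69.3 dBm

-69.3 dBm


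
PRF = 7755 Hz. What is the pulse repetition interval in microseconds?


PRI = 1/7755 = 0.0001289491 s = 128.9 us

128.9 us


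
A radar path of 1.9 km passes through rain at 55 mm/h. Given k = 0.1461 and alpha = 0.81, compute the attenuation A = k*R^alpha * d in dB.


gamma = 0.1461 * 55^0.81 = 3.752701 dB/km
A = 3.752701 * 1.9 = 7.13 dB

7.13 dB


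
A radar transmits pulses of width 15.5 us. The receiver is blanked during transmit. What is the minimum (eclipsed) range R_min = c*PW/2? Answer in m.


R_min = 3e8 * 15.5e-6 / 2 = 2325.0 m

2325.0 m


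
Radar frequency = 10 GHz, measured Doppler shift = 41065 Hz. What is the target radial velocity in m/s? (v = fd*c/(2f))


v = 41065 * 3e8 / (2 * 10000000000.0) = 616.0 m/s

616.0 m/s


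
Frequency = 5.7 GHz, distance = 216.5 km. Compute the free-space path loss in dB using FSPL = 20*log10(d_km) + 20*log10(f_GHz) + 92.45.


20*log10(216.5) = 46.71
20*log10(5.7) = 15.12
FSPL = 154.3 dB

154.3 dB


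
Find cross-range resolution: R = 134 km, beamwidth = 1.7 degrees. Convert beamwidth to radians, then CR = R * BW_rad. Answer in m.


BW_rad = 0.029670597
CR = 134000 * 0.029670597 = 3975.9 m

3975.9 m


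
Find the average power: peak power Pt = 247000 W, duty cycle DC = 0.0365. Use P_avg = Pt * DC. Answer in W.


P_avg = 247000 * 0.0365 = 9015.5 W

9015.5 W


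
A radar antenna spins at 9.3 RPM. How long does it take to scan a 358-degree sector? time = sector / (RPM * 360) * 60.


t = 358 / (9.3 * 360) * 60 = 6.42 s

6.42 s


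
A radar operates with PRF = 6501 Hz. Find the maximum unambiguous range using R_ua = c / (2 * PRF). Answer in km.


R_ua = 3e8 / (2 * 6501) = 23073.4 m = 23.1 km

23.1 km


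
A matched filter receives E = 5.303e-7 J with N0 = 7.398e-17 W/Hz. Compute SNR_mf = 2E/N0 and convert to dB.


SNR_lin = 2 * 5.303e-7 / 7.398e-17 = 1.434e10
SNR_dB = 10*log10(1.434e10) = 101.6 dB

101.6 dB


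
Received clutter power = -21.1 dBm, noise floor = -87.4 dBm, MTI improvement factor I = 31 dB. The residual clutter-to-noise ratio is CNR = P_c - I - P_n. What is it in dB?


CNR = -21.1 - 31 - (-87.4) = 35.3 dB

35.3 dB


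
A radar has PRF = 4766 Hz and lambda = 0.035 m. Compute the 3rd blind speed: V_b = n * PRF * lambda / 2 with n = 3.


V_blind = 3 * 4766 * 0.035 / 2 = 250.2 m/s

250.2 m/s


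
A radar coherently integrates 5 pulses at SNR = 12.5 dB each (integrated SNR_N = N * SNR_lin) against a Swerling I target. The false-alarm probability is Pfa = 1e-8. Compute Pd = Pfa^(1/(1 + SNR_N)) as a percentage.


SNR_lin = 10^(12.5/10) = 17.78279
SNR_N = 5 * 17.78279 = 88.91395
1/(1 + SNR_N) = 1/89.91395 = 0.0111217
Pd = (1e-8)^0.0111217 = 0.81475
Pd = 81.5%

81.5%


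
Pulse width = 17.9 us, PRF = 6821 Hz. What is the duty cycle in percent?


DC = 17.9e-6 * 6821 * 100 = 12.21%

12.21%


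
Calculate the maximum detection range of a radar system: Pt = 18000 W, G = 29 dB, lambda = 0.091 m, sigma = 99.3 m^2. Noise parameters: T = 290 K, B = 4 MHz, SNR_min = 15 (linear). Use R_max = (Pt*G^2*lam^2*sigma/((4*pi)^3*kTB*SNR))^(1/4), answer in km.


G_lin = 10^(29/10) = 794.328235
R^4 = 18000 * 794.328235^2 * 0.091^2 * 99.3 / ((4*pi)^3 * 1.38e-23 * 290 * 4000000.0 * 15)
R^4 = 1.95996e19 m^4
R_max = (1.95996e19)^(1/4) = 66536.8 m = 66.5 km

66.5 km


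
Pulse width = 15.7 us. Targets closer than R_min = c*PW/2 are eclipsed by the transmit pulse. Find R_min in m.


R_min = 3e8 * 15.7e-6 / 2 = 2355.0 m

2355.0 m


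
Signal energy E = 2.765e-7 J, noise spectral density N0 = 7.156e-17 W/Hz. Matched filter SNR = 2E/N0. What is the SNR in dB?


SNR_lin = 2 * 2.765e-7 / 7.156e-17 = 7.728e9
SNR_dB = 10*log10(7.728e9) = 98.9 dB

98.9 dB


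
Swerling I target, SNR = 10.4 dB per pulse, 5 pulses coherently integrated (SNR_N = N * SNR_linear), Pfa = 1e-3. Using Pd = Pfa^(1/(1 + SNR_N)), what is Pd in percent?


SNR_lin = 10^(10.4/10) = 10.96478
SNR_N = 5 * 10.96478 = 54.8239
1/(1 + SNR_N) = 1/55.8239 = 0.0179135
Pd = (1e-3)^0.0179135 = 0.88361
Pd = 88.4%

88.4%


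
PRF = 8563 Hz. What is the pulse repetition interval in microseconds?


PRI = 1/8563 = 0.0001167815 s = 116.8 us

116.8 us


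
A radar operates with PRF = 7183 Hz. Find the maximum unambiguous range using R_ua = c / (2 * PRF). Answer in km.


R_ua = 3e8 / (2 * 7183) = 20882.6 m = 20.9 km

20.9 km


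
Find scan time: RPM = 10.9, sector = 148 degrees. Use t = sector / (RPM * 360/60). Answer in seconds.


t = 148 / (10.9 * 360) * 60 = 2.26 s

2.26 s


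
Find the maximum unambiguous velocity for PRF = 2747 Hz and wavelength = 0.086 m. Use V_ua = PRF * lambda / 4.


V_ua = 2747 * 0.086 / 4 = 59.1 m/s

59.1 m/s


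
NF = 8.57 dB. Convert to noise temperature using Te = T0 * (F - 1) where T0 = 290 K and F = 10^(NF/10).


NF_lin = 10^(8.57/10) = 7.19449
Te = 290 * (7.19449 - 1) = 1796.4 K

1796.4 K


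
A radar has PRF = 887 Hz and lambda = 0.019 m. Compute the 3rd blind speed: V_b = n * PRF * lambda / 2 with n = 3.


V_blind = 3 * 887 * 0.019 / 2 = 25.3 m/s

25.3 m/s


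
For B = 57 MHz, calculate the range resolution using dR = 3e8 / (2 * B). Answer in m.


dR = 3e8 / (2 * 57000000.0) = 2.63 m

2.63 m


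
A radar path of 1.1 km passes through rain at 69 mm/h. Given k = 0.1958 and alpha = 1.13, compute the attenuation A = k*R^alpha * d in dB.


gamma = 0.1958 * 69^1.13 = 23.426756 dB/km
A = 23.426756 * 1.1 = 25.77 dB

25.77 dB


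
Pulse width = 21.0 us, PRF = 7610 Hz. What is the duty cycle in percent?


DC = 21.0e-6 * 7610 * 100 = 15.98%

15.98%


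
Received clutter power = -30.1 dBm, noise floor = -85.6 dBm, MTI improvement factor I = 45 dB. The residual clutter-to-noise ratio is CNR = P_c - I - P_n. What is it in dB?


CNR = -30.1 - 45 - (-85.6) = 10.5 dB

10.5 dB


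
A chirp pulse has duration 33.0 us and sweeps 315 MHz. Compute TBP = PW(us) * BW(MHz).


TBP = 33.0 * 315 = 10395.0

10395.0


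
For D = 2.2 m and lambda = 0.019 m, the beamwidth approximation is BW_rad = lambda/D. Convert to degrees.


BW_rad = 0.019 / 2.2 = 0.008636
BW_deg = 0.49 degrees

0.49 degrees


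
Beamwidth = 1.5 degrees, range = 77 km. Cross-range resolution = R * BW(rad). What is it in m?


BW_rad = 0.026179939
CR = 77000 * 0.026179939 = 2015.9 m

2015.9 m


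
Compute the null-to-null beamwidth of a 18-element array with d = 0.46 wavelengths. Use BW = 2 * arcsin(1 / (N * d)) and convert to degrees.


1/(N*d) = 1/(18*0.46) = 0.120773
BW = 2*arcsin(0.120773) = 13.9 degrees

13.9 degrees


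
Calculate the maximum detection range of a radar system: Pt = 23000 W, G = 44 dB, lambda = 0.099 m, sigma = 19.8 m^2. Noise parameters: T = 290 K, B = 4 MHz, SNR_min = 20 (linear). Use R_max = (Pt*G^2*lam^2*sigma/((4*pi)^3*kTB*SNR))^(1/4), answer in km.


G_lin = 10^(44/10) = 25118.864315
R^4 = 23000 * 25118.864315^2 * 0.099^2 * 19.8 / ((4*pi)^3 * 1.38e-23 * 290 * 4000000.0 * 20)
R^4 = 4.43268e21 m^4
R_max = (4.43268e21)^(1/4) = 258027.9 m = 258.0 km

258.0 km


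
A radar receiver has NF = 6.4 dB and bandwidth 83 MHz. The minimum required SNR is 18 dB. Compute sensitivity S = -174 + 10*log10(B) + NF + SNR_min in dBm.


10*log10(83000000.0) = 79.19
S = -174 + 79.19 + 6.4 + 18 = -70.4 dBm

-70.4 dBm


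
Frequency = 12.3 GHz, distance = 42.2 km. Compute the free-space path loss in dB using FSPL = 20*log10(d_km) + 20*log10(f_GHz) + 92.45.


20*log10(42.2) = 32.51
20*log10(12.3) = 21.8
FSPL = 146.8 dB

146.8 dB


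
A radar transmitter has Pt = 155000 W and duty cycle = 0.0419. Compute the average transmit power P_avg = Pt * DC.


P_avg = 155000 * 0.0419 = 6494.5 W

6494.5 W


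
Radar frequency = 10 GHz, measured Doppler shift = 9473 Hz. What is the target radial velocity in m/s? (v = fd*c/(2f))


v = 9473 * 3e8 / (2 * 10000000000.0) = 142.1 m/s

142.1 m/s


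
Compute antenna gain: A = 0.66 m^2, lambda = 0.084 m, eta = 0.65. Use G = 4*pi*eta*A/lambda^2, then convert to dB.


G_linear = 4*pi*0.65*0.66/0.084^2 = 764.03
G_dB = 10*log10(764.03) = 28.8 dB

28.8 dB


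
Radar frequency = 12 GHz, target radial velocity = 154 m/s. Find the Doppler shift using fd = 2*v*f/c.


fd = 2 * 154 * 12000000000.0 / 3e8 = 12320.0 Hz

12320.0 Hz


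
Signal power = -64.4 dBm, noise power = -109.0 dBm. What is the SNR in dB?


SNR = -64.4 - (-109.0) = 44.6 dB

44.6 dB


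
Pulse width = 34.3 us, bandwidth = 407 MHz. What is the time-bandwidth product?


TBP = 34.3 * 407 = 13960.1

13960.1


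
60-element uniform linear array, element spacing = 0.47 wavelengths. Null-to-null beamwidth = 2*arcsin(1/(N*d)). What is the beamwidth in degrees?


1/(N*d) = 1/(60*0.47) = 0.035461
BW = 2*arcsin(0.035461) = 4.1 degrees

4.1 degrees


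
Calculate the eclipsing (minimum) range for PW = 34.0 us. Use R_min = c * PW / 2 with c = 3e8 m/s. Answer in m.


R_min = 3e8 * 34.0e-6 / 2 = 5100.0 m

5100.0 m


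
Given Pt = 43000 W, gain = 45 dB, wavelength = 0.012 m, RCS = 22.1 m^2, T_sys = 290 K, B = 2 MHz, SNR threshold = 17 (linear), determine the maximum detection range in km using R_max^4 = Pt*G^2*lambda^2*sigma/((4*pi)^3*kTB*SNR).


G_lin = 10^(45/10) = 31622.776602
R^4 = 43000 * 31622.776602^2 * 0.012^2 * 22.1 / ((4*pi)^3 * 1.38e-23 * 290 * 2000000.0 * 17)
R^4 = 5.06801e20 m^4
R_max = (5.06801e20)^(1/4) = 150040.8 m = 150.0 km

150.0 km


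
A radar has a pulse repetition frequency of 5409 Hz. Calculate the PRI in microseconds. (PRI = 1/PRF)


PRI = 1/5409 = 0.0001848771 s = 184.9 us

184.9 us


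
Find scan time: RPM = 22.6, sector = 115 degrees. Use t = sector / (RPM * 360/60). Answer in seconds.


t = 115 / (22.6 * 360) * 60 = 0.85 s

0.85 s


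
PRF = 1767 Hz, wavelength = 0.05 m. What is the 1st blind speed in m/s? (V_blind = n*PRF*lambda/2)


V_blind = 1 * 1767 * 0.05 / 2 = 44.2 m/s

44.2 m/s


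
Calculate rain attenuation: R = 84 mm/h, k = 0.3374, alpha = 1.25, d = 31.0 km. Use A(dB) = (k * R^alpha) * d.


gamma = 0.3374 * 84^1.25 = 85.801363 dB/km
A = 85.801363 * 31.0 = 2659.84 dB

2659.84 dB


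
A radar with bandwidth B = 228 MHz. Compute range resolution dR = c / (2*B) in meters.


dR = 3e8 / (2 * 228000000.0) = 0.66 m

0.66 m


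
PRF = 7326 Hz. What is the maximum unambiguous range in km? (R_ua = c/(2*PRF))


R_ua = 3e8 / (2 * 7326) = 20475.0 m = 20.5 km

20.5 km


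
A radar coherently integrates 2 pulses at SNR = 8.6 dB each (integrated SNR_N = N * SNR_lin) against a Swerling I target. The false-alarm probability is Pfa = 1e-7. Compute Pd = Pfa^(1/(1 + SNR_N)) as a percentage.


SNR_lin = 10^(8.6/10) = 7.24436
SNR_N = 2 * 7.24436 = 14.48872
1/(1 + SNR_N) = 1/15.48872 = 0.0645631
Pd = (1e-7)^0.0645631 = 0.35323
Pd = 35.3%

35.3%


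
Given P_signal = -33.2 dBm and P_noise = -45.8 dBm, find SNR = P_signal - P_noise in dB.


SNR = -33.2 - (-45.8) = 12.6 dB

12.6 dB


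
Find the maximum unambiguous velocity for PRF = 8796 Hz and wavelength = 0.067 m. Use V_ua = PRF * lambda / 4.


V_ua = 8796 * 0.067 / 4 = 147.3 m/s

147.3 m/s


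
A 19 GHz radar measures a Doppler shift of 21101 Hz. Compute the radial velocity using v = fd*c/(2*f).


v = 21101 * 3e8 / (2 * 19000000000.0) = 166.6 m/s

166.6 m/s


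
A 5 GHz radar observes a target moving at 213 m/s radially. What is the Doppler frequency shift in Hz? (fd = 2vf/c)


fd = 2 * 213 * 5000000000.0 / 3e8 = 7100.0 Hz

7100.0 Hz


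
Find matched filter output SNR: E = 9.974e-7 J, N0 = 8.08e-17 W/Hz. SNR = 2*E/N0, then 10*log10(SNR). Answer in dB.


SNR_lin = 2 * 9.974e-7 / 8.08e-17 = 2.469e10
SNR_dB = 10*log10(2.469e10) = 103.9 dB

103.9 dB


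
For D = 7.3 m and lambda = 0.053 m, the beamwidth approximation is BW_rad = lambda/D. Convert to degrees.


BW_rad = 0.053 / 7.3 = 0.00726
BW_deg = 0.42 degrees

0.42 degrees


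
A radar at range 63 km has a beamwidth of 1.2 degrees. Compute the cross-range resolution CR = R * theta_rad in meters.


BW_rad = 0.020943951
CR = 63000 * 0.020943951 = 1319.5 m

1319.5 m


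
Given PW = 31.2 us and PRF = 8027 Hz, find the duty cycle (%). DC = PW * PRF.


DC = 31.2e-6 * 8027 * 100 = 25.04%

25.04%


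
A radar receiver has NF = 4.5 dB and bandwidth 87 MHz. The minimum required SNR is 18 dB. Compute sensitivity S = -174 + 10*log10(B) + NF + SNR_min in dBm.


10*log10(87000000.0) = 79.4
S = -174 + 79.4 + 4.5 + 18 = -72.1 dBm

-72.1 dBm


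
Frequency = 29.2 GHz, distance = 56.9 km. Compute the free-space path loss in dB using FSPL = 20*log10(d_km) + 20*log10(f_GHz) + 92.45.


20*log10(56.9) = 35.1
20*log10(29.2) = 29.31
FSPL = 156.9 dB

156.9 dB


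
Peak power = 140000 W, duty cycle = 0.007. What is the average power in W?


P_avg = 140000 * 0.007 = 980.0 W

980.0 W


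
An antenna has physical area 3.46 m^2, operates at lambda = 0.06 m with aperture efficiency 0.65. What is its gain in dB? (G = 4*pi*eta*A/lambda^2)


G_linear = 4*pi*0.65*3.46/0.06^2 = 7850.49
G_dB = 10*log10(7850.49) = 38.9 dB

38.9 dB


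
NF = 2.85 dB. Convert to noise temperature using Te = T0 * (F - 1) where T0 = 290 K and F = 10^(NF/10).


NF_lin = 10^(2.85/10) = 1.927525
Te = 290 * (1.927525 - 1) = 269.0 K

269.0 K


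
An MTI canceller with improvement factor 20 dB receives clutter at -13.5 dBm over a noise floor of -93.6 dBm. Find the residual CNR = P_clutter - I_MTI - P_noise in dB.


CNR = -13.5 - 20 - (-93.6) = 60.1 dB

60.1 dB


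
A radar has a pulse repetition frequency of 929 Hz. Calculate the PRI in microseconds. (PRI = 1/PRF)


PRI = 1/929 = 0.0010764263 s = 1076.4 us

1076.4 us


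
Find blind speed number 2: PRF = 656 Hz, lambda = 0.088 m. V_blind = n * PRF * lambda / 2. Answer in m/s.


V_blind = 2 * 656 * 0.088 / 2 = 57.7 m/s

57.7 m/s


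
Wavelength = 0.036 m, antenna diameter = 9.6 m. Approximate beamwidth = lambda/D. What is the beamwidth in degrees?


BW_rad = 0.036 / 9.6 = 0.00375
BW_deg = 0.21 degrees

0.21 degrees


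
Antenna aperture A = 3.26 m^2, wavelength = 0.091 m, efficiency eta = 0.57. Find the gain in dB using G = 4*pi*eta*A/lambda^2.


G_linear = 4*pi*0.57*3.26/0.091^2 = 2819.81
G_dB = 10*log10(2819.81) = 34.5 dB

34.5 dB


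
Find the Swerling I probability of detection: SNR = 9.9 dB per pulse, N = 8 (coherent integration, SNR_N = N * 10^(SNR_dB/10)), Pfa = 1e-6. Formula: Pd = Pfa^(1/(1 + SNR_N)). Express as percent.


SNR_lin = 10^(9.9/10) = 9.77237
SNR_N = 8 * 9.77237 = 78.17896
1/(1 + SNR_N) = 1/79.17896 = 0.0126296
Pd = (1e-6)^0.0126296 = 0.83989
Pd = 84.0%

84.0%


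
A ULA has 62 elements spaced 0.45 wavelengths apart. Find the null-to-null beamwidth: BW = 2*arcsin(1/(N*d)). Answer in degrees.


1/(N*d) = 1/(62*0.45) = 0.035842
BW = 2*arcsin(0.035842) = 4.1 degrees

4.1 degrees


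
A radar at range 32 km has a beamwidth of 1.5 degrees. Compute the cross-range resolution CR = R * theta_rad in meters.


BW_rad = 0.026179939
CR = 32000 * 0.026179939 = 837.8 m

837.8 m


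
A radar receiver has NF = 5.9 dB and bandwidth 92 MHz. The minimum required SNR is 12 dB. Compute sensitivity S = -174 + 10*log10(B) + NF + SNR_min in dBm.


10*log10(92000000.0) = 79.64
S = -174 + 79.64 + 5.9 + 12 = -76.5 dBm

-76.5 dBm


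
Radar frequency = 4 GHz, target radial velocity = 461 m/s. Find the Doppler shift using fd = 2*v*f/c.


fd = 2 * 461 * 4000000000.0 / 3e8 = 12293.3 Hz

12293.3 Hz


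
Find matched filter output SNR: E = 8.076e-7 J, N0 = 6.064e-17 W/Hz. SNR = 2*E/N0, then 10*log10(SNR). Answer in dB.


SNR_lin = 2 * 8.076e-7 / 6.064e-17 = 2.664e10
SNR_dB = 10*log10(2.664e10) = 104.3 dB

104.3 dB


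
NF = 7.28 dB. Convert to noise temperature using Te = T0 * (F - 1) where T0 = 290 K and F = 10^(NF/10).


NF_lin = 10^(7.28/10) = 5.345644
Te = 290 * (5.345644 - 1) = 1260.2 K

1260.2 K


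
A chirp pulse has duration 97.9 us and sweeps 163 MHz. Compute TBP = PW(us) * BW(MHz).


TBP = 97.9 * 163 = 15957.7

15957.7


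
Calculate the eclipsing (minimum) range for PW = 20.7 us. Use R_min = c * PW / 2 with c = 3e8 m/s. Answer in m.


R_min = 3e8 * 20.7e-6 / 2 = 3105.0 m

3105.0 m


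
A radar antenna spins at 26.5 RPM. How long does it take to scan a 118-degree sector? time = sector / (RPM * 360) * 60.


t = 118 / (26.5 * 360) * 60 = 0.74 s

0.74 s


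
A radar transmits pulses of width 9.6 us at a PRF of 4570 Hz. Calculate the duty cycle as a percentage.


DC = 9.6e-6 * 4570 * 100 = 4.39%

4.39%


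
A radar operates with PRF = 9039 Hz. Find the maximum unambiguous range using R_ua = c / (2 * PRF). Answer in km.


R_ua = 3e8 / (2 * 9039) = 16594.8 m = 16.6 km

16.6 km


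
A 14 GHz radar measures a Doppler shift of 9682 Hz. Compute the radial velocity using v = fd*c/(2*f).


v = 9682 * 3e8 / (2 * 14000000000.0) = 103.7 m/s

103.7 m/s


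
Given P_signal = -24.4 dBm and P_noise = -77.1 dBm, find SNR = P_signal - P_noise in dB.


SNR = -24.4 - (-77.1) = 52.7 dB

52.7 dB


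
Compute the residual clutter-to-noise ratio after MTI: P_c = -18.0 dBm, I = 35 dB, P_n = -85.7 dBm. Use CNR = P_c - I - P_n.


CNR = -18.0 - 35 - (-85.7) = 32.7 dB

32.7 dB


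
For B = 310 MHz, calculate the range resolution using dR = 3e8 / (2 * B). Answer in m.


dR = 3e8 / (2 * 310000000.0) = 0.48 m

0.48 m


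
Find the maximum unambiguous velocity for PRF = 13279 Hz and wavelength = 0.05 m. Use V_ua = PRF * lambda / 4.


V_ua = 13279 * 0.05 / 4 = 166.0 m/s

166.0 m/s


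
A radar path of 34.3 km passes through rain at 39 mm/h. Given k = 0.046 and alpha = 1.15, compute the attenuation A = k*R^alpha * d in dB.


gamma = 0.046 * 39^1.15 = 3.108008 dB/km
A = 3.108008 * 34.3 = 106.6 dB

106.6 dB


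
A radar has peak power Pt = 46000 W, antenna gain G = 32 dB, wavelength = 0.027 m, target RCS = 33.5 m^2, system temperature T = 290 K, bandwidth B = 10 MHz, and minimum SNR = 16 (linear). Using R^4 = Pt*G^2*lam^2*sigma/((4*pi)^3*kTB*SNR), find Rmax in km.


G_lin = 10^(32/10) = 1584.893192
R^4 = 46000 * 1584.893192^2 * 0.027^2 * 33.5 / ((4*pi)^3 * 1.38e-23 * 290 * 10000000.0 * 16)
R^4 = 2.22077e18 m^4
R_max = (2.22077e18)^(1/4) = 38603.4 m = 38.6 km

38.6 km


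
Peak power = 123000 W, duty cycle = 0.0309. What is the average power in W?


P_avg = 123000 * 0.0309 = 3800.7 W

3800.7 W


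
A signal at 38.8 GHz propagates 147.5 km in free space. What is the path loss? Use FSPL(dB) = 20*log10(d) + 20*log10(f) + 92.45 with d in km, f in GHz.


20*log10(147.5) = 43.38
20*log10(38.8) = 31.78
FSPL = 167.6 dB

167.6 dB


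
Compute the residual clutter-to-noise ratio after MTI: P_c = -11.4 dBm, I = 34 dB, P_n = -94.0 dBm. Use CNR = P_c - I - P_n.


CNR = -11.4 - 34 - (-94.0) = 48.6 dB

48.6 dB


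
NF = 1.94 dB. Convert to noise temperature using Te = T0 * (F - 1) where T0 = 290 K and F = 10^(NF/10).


NF_lin = 10^(1.94/10) = 1.563148
Te = 290 * (1.563148 - 1) = 163.3 K

163.3 K


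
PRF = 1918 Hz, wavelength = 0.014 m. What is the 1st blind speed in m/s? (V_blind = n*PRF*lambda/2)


V_blind = 1 * 1918 * 0.014 / 2 = 13.4 m/s

13.4 m/s


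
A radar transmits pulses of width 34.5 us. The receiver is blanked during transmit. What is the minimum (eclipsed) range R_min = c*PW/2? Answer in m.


R_min = 3e8 * 34.5e-6 / 2 = 5175.0 m

5175.0 m


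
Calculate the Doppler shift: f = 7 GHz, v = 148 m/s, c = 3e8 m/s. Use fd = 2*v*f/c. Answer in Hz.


fd = 2 * 148 * 7000000000.0 / 3e8 = 6906.7 Hz

6906.7 Hz


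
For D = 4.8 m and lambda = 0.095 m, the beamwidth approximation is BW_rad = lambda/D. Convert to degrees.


BW_rad = 0.095 / 4.8 = 0.019792
BW_deg = 1.13 degrees

1.13 degrees


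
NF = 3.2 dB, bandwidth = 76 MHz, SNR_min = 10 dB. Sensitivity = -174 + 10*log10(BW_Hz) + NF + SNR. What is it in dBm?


10*log10(76000000.0) = 78.81
S = -174 + 78.81 + 3.2 + 10 = -82.0 dBm

-82.0 dBm


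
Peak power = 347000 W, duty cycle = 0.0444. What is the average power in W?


P_avg = 347000 * 0.0444 = 15406.8 W

15406.8 W


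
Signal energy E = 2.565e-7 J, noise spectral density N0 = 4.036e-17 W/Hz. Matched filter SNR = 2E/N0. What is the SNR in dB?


SNR_lin = 2 * 2.565e-7 / 4.036e-17 = 1.271e10
SNR_dB = 10*log10(1.271e10) = 101.0 dB

101.0 dB


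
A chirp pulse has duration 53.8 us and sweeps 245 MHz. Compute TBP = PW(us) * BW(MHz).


TBP = 53.8 * 245 = 13181.0

13181.0


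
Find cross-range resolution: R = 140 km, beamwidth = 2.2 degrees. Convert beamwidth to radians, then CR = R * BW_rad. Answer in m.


BW_rad = 0.038397244
CR = 140000 * 0.038397244 = 5375.6 m

5375.6 m


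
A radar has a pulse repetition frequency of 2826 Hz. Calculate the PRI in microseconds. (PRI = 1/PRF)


PRI = 1/2826 = 0.000353857 s = 353.9 us

353.9 us


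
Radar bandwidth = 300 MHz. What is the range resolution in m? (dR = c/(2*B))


dR = 3e8 / (2 * 300000000.0) = 0.5 m

0.5 m


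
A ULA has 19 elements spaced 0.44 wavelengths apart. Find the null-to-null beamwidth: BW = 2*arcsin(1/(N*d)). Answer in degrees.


1/(N*d) = 1/(19*0.44) = 0.119617
BW = 2*arcsin(0.119617) = 13.7 degrees

13.7 degrees


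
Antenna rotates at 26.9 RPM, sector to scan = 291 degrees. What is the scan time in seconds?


t = 291 / (26.9 * 360) * 60 = 1.8 s

1.8 s


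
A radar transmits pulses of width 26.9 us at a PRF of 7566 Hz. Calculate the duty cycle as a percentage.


DC = 26.9e-6 * 7566 * 100 = 20.35%

20.35%


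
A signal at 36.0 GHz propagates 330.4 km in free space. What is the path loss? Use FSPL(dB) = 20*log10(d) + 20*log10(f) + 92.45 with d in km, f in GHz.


20*log10(330.4) = 50.38
20*log10(36.0) = 31.13
FSPL = 174.0 dB

174.0 dB


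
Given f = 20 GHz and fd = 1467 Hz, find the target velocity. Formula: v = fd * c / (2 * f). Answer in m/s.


v = 1467 * 3e8 / (2 * 20000000000.0) = 11.0 m/s

11.0 m/s


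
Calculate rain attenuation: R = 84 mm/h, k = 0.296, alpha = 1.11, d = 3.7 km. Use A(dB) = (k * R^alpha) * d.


gamma = 0.296 * 84^1.11 = 40.480113 dB/km
A = 40.480113 * 3.7 = 149.78 dB

149.78 dB


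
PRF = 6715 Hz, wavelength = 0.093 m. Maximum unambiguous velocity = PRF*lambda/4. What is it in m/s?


V_ua = 6715 * 0.093 / 4 = 156.1 m/s

156.1 m/s


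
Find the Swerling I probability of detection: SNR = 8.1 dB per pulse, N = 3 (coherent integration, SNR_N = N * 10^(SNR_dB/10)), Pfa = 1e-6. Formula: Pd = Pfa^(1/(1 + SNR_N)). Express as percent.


SNR_lin = 10^(8.1/10) = 6.45654
SNR_N = 3 * 6.45654 = 19.36962
1/(1 + SNR_N) = 1/20.36962 = 0.0490927
Pd = (1e-6)^0.0490927 = 0.50751
Pd = 50.8%

50.8%


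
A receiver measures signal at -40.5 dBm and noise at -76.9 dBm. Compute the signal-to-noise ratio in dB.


SNR = -40.5 - (-76.9) = 36.4 dB

36.4 dB


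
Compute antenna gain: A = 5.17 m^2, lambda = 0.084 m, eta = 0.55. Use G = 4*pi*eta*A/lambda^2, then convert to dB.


G_linear = 4*pi*0.55*5.17/0.084^2 = 5064.13
G_dB = 10*log10(5064.13) = 37.0 dB

37.0 dB


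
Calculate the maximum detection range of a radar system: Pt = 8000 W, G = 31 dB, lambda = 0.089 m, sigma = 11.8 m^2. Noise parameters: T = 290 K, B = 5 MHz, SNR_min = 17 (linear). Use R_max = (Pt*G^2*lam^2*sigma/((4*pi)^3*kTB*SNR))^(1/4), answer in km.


G_lin = 10^(31/10) = 1258.925412
R^4 = 8000 * 1258.925412^2 * 0.089^2 * 11.8 / ((4*pi)^3 * 1.38e-23 * 290 * 5000000.0 * 17)
R^4 = 1.7556e18 m^4
R_max = (1.7556e18)^(1/4) = 36400.4 m = 36.4 km

36.4 km


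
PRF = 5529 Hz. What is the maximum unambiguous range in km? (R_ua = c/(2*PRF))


R_ua = 3e8 / (2 * 5529) = 27129.7 m = 27.1 km

27.1 km


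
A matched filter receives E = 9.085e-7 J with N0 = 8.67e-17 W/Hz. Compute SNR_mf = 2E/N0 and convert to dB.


SNR_lin = 2 * 9.085e-7 / 8.67e-17 = 2.096e10
SNR_dB = 10*log10(2.096e10) = 103.2 dB

103.2 dB


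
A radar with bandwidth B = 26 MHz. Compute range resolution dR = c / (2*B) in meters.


dR = 3e8 / (2 * 26000000.0) = 5.77 m

5.77 m


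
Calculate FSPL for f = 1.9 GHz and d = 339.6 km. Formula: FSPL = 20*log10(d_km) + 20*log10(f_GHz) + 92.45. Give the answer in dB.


20*log10(339.6) = 50.62
20*log10(1.9) = 5.58
FSPL = 148.6 dB

148.6 dB


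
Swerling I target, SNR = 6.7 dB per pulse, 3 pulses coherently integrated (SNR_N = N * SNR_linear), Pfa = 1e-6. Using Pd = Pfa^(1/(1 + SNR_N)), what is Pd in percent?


SNR_lin = 10^(6.7/10) = 4.67735
SNR_N = 3 * 4.67735 = 14.03205
1/(1 + SNR_N) = 1/15.03205 = 0.0665245
Pd = (1e-6)^0.0665245 = 0.39889
Pd = 39.9%

39.9%


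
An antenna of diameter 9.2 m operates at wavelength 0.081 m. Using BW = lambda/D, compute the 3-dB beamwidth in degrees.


BW_rad = 0.081 / 9.2 = 0.008804
BW_deg = 0.5 degrees

0.5 degrees


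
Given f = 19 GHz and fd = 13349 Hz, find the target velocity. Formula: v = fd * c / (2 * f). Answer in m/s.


v = 13349 * 3e8 / (2 * 19000000000.0) = 105.4 m/s

105.4 m/s


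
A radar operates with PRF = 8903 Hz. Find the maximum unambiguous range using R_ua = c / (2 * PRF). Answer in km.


R_ua = 3e8 / (2 * 8903) = 16848.3 m = 16.8 km

16.8 km


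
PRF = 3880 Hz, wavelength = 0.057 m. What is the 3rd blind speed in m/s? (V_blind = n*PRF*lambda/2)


V_blind = 3 * 3880 * 0.057 / 2 = 331.7 m/s

331.7 m/s


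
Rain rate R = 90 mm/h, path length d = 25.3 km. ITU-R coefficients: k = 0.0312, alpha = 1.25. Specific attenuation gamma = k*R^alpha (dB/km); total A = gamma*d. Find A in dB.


gamma = 0.0312 * 90^1.25 = 8.648837 dB/km
A = 8.648837 * 25.3 = 218.82 dB

218.82 dB


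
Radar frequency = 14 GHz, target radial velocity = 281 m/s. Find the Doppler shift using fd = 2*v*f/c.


fd = 2 * 281 * 14000000000.0 / 3e8 = 26226.7 Hz

26226.7 Hz


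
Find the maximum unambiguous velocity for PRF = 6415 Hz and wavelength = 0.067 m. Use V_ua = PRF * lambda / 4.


V_ua = 6415 * 0.067 / 4 = 107.5 m/s

107.5 m/s


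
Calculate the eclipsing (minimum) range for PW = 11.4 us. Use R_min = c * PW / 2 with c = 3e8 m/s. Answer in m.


R_min = 3e8 * 11.4e-6 / 2 = 1710.0 m

1710.0 m
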